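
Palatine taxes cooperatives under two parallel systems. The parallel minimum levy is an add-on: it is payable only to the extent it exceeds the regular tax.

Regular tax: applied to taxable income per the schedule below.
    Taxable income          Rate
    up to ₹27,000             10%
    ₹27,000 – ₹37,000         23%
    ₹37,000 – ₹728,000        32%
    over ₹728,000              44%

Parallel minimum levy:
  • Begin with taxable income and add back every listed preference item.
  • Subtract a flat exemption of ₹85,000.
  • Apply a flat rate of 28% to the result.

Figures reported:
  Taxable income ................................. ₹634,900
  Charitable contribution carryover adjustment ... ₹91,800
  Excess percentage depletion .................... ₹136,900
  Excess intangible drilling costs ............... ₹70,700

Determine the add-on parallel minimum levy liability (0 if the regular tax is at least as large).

Parallel minimum levy:
  Adjusted income: ₹634,900 + ₹91,800 + ₹136,900 + ₹70,700 = ₹934,300
  Less exemption ₹85,000 → base ₹849,300
  ₹849,300 × 28% = ₹237,804

Regular tax:
  ₹27,000 × 10% = ₹2,700
  ₹10,000 × 23% = ₹2,300
  ₹597,900 × 32% = ₹191,328
  → ₹196,328

Excess of parallel minimum levy over regular tax: ₹237,804 − ₹196,328 = ₹41,476.

₹41,476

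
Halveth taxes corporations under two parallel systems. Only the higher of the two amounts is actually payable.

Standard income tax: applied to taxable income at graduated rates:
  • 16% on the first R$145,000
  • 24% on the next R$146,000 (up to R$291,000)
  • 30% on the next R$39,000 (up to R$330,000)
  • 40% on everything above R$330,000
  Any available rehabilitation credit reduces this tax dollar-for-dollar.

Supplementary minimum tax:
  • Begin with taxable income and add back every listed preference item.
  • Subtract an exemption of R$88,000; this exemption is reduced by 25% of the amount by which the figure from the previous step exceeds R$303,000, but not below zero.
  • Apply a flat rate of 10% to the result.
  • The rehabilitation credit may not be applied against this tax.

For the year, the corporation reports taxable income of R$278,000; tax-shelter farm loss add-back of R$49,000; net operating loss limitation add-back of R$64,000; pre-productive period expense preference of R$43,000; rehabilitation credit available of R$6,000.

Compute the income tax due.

Standard income tax:
  R$145,000 × 16% = R$23,200
  R$133,000 × 24% = R$31,920
  → R$55,120
  Less rehabilitation credit R$6,000 → R$49,120

Supplementary minimum tax:
  Adjusted income: R$278,000 + R$49,000 + R$64,000 + R$43,000 = R$434,000
  Exemption: R$88,000 − 25% × (R$434,000 − R$303,000) = R$88,000 − R$32,750 = R$55,250
  Base: R$434,000 − R$55,250 = R$378,750
  R$378,750 × 10% = R$37,875

R$49,120 > R$37,875, so the standard income tax governs.

R$49,120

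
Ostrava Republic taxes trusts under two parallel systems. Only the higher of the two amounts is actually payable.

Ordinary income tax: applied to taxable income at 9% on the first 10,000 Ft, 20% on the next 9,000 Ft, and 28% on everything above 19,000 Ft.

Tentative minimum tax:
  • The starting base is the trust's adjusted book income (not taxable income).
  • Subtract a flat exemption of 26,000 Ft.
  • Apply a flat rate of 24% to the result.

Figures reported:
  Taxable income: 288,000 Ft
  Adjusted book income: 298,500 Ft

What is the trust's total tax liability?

Ordinary income tax:
  10,000 Ft × 9% = 900 Ft
  9,000 Ft × 20% = 1,800 Ft
  269,000 Ft × 28% = 75,320 Ft
  → 78,020 Ft

Tentative minimum tax:
  Base (adjusted book income): 298,500 Ft
  Less exemption 26,000 Ft → base 272,500 Ft
  272,500 Ft × 24% = 65,400 Ft

78,020 Ft > 65,400 Ft, so the ordinary income tax governs.

78,020 Ft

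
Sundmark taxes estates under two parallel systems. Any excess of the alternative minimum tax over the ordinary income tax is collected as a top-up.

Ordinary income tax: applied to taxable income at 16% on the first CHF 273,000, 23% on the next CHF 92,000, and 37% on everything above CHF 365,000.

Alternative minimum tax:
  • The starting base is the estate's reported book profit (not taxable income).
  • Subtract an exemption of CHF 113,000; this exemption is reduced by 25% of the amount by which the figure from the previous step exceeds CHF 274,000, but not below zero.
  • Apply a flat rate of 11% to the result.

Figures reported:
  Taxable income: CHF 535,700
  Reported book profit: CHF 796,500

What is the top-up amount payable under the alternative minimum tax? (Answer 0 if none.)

Alternative minimum tax:
  Base (reported book profit): CHF 796,500
  Exemption: 25% × (CHF 796,500 − CHF 274,000) = CHF 130,625 ≥ CHF 113,000, so the exemption is fully phased out
  Base: CHF 796,500 − CHF 0 = CHF 796,500
  CHF 796,500 × 11% = CHF 87,615

Ordinary income tax:
  CHF 273,000 × 16% = CHF 43,680
  CHF 92,000 × 23% = CHF 21,160
  CHF 170,700 × 37% = CHF 63,159
  → CHF 127,999

CHF 87,615 ≤ CHF 127,999, so no add-on is due.

CHF 0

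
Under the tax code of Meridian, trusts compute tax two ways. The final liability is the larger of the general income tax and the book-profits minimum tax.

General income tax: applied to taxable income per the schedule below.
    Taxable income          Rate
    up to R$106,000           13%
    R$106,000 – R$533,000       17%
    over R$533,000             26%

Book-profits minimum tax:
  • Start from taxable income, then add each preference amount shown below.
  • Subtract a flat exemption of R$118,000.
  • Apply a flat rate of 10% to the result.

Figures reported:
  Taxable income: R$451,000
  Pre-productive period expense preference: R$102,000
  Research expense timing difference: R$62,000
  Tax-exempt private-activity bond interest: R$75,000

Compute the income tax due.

Book-profits minimum tax:
  Adjusted income: R$451,000 + R$102,000 + R$62,000 + R$75,000 = R$690,000
  Less exemption R$118,000 → base R$572,000
  R$572,000 × 10% = R$57,200

General income tax:
  R$106,000 × 13% = R$13,780
  R$345,000 × 17% = R$58,650
  → R$72,430

R$72,430 > R$57,200, so the general income tax governs.

R$72,430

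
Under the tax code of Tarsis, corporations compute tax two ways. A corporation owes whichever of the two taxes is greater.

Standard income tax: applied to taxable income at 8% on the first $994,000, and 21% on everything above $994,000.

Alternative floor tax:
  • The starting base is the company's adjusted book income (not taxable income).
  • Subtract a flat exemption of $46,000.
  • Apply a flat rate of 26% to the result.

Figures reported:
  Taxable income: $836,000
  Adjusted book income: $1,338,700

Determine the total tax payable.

Standard income tax:
  $836,000 × 8% = $66,880

Alternative floor tax:
  Base (adjusted book income): $1,338,700
  Less exemption $46,000 → base $1,292,700
  $1,292,700 × 26% = $336,102

$336,102 > $66,880, so the alternative floor tax is the binding amount.

$336,102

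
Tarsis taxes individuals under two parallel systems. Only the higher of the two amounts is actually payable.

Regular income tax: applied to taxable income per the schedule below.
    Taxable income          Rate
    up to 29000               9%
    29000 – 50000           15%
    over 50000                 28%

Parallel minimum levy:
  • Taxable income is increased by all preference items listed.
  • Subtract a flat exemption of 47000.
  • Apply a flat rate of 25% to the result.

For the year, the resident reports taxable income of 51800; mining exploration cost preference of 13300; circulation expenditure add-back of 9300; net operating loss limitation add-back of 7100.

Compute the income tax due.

8625

Parallel minimum levy:
  Adjusted income: 51800 + 13300 + 9300 + 7100 = 81500
  Less exemption 47000 → base 34500
  34500 × 25% = 8625

Regular income tax:
  29000 × 9% = 2610
  21000 × 15% = 3150
  1800 × 28% = 504
  → 6264

8625 > 6264, so the parallel minimum levy is the binding amount.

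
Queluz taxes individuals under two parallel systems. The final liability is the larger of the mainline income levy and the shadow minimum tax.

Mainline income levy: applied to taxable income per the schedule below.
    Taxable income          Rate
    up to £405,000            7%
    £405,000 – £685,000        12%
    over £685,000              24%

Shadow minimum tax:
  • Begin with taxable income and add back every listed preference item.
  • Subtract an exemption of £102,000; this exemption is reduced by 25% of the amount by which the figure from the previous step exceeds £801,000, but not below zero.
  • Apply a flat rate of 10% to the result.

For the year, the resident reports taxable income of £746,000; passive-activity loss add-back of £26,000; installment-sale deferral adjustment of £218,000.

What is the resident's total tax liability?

Mainline income levy:
  £405,000 × 7% = £28,350
  £280,000 × 12% = £33,600
  £61,000 × 24% = £14,640
  → £76,590

Shadow minimum tax:
  Adjusted income: £746,000 + £26,000 + £218,000 = £990,000
  Exemption: £102,000 − 25% × (£990,000 − £801,000) = £102,000 − £47,250 = £54,750
  Base: £990,000 − £54,750 = £935,250
  £935,250 × 10% = £93,525

£93,525 > £76,590, so the shadow minimum tax is the binding amount.

£93,525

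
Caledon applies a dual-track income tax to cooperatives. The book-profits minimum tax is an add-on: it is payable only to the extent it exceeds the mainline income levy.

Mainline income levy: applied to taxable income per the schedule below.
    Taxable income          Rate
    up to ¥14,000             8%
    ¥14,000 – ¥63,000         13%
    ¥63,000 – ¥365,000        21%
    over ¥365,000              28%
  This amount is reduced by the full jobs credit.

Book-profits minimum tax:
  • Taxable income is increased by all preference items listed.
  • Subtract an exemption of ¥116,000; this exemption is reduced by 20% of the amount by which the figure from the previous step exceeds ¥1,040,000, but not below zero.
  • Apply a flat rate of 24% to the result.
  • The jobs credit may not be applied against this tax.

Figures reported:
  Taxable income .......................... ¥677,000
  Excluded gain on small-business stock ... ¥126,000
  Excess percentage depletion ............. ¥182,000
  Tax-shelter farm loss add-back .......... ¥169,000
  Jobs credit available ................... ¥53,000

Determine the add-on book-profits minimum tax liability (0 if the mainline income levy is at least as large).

Book-profits minimum tax:
  Adjusted income: ¥677,000 + ¥126,000 + ¥182,000 + ¥169,000 = ¥1,154,000
  Exemption: ¥116,000 − 20% × (¥1,154,000 − ¥1,040,000) = ¥116,000 − ¥22,800 = ¥93,200
  Base: ¥1,154,000 − ¥93,200 = ¥1,060,800
  ¥1,060,800 × 24% = ¥254,592

Mainline income levy:
  ¥14,000 × 8% = ¥1,120
  ¥49,000 × 13% = ¥6,370
  ¥302,000 × 21% = ¥63,420
  ¥312,000 × 28% = ¥87,360
  → ¥158,270
  Less jobs credit ¥53,000 → ¥105,270

Excess of book-profits minimum tax over mainline income levy: ¥254,592 − ¥105,270 = ¥149,322.

¥149,322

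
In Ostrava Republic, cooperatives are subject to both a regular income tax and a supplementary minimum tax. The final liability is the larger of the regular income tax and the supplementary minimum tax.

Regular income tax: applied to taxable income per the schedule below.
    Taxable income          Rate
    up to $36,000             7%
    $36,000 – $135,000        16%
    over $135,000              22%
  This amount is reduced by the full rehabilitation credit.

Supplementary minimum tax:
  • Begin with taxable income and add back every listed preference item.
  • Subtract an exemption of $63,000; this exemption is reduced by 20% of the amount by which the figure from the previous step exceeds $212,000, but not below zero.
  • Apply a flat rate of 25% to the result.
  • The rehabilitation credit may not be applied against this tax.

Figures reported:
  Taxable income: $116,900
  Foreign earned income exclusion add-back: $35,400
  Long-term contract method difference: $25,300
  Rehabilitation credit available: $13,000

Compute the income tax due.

$28,650

Regular income tax:
  $36,000 × 7% = $2,520
  $80,900 × 16% = $12,944
  → $15,464
  Less rehabilitation credit $13,000 → $2,464

Supplementary minimum tax:
  Adjusted income: $116,900 + $35,400 + $25,300 = $177,600
  Exemption: $177,600 ≤ $212,000, so full $63,000 applies
  Base: $177,600 − $63,000 = $114,600
  $114,600 × 25% = $28,650

$28,650 > $2,464, so the supplementary minimum tax is the binding amount.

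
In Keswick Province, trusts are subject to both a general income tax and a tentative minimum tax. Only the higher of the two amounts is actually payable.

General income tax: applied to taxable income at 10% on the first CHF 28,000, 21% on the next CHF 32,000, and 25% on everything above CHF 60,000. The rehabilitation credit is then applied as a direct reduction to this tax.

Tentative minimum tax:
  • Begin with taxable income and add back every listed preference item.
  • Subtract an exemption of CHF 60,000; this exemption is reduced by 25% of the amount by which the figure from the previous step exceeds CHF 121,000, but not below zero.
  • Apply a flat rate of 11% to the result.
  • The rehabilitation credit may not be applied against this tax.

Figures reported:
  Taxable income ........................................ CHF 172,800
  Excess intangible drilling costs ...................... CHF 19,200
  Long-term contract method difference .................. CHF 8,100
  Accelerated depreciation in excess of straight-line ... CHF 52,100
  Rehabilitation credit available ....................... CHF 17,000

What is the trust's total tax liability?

General income tax:
  CHF 28,000 × 10% = CHF 2,800
  CHF 32,000 × 21% = CHF 6,720
  CHF 112,800 × 25% = CHF 28,200
  → CHF 37,720
  Less rehabilitation credit CHF 17,000 → CHF 20,720

Tentative minimum tax:
  Adjusted income: CHF 172,800 + CHF 19,200 + CHF 8,100 + CHF 52,100 = CHF 252,200
  Exemption: CHF 60,000 − 25% × (CHF 252,200 − CHF 121,000) = CHF 60,000 − CHF 32,800 = CHF 27,200
  Base: CHF 252,200 − CHF 27,200 = CHF 225,000
  CHF 225,000 × 11% = CHF 24,750

CHF 24,750 > CHF 20,720, so the tentative minimum tax is the binding amount.

CHF 24,750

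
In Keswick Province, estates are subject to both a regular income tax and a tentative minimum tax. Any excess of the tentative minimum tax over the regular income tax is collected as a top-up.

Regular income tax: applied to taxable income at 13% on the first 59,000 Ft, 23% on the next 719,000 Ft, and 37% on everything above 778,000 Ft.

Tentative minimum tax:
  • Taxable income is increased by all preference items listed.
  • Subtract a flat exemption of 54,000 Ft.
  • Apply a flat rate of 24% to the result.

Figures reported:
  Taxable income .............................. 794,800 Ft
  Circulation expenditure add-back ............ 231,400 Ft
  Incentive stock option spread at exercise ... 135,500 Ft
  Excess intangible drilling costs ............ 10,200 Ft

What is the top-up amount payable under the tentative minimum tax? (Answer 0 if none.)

89,040 Ft

Tentative minimum tax:
  Adjusted income: 794,800 Ft + 231,400 Ft + 135,500 Ft + 10,200 Ft = 1,171,900 Ft
  Less exemption 54,000 Ft → base 1,117,900 Ft
  1,117,900 Ft × 24% = 268,296 Ft

Regular income tax:
  59,000 Ft × 13% = 7,670 Ft
  719,000 Ft × 23% = 165,370 Ft
  16,800 Ft × 37% = 6,216 Ft
  → 179,256 Ft

Excess of tentative minimum tax over regular income tax: 268,296 Ft − 179,256 Ft = 89,040 Ft.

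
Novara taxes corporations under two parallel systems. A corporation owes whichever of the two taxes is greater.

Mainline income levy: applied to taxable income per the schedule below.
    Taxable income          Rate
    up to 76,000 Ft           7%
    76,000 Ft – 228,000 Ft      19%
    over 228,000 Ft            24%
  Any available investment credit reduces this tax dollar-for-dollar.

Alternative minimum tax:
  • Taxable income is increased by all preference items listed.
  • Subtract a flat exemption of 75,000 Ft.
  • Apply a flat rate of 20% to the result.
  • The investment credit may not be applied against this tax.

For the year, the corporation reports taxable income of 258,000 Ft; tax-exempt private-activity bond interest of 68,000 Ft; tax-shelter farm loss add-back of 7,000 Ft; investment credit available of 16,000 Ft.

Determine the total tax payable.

Alternative minimum tax:
  Adjusted income: 258,000 Ft + 68,000 Ft + 7,000 Ft = 333,000 Ft
  Less exemption 75,000 Ft → base 258,000 Ft
  258,000 Ft × 20% = 51,600 Ft

Mainline income levy:
  76,000 Ft × 7% = 5,320 Ft
  152,000 Ft × 19% = 28,880 Ft
  30,000 Ft × 24% = 7,200 Ft
  → 41,400 Ft
  Less investment credit 16,000 Ft → 25,400 Ft

51,600 Ft > 25,400 Ft, so the alternative minimum tax is the binding amount.

51,600 Ft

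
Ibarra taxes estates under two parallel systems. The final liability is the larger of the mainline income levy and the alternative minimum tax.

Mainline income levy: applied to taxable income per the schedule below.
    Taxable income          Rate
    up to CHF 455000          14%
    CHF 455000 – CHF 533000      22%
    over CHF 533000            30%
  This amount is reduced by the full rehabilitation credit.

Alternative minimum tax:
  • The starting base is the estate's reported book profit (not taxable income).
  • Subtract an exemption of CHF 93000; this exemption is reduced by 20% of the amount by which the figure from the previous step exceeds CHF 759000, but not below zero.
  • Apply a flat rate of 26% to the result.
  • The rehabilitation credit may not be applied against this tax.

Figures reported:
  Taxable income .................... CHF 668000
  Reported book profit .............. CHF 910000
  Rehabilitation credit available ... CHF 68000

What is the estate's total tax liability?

Alternative minimum tax:
  Base (reported book profit): CHF 910000
  Exemption: CHF 93000 − 20% × (CHF 910000 − CHF 759000) = CHF 93000 − CHF 30200 = CHF 62800
  Base: CHF 910000 − CHF 62800 = CHF 847200
  CHF 847200 × 26% = CHF 220272

Mainline income levy:
  CHF 455000 × 14% = CHF 63700
  CHF 78000 × 22% = CHF 17160
  CHF 135000 × 30% = CHF 40500
  → CHF 121360
  Less rehabilitation credit CHF 68000 → CHF 53360

CHF 220272 > CHF 53360, so the alternative minimum tax is the binding amount.

CHF 220272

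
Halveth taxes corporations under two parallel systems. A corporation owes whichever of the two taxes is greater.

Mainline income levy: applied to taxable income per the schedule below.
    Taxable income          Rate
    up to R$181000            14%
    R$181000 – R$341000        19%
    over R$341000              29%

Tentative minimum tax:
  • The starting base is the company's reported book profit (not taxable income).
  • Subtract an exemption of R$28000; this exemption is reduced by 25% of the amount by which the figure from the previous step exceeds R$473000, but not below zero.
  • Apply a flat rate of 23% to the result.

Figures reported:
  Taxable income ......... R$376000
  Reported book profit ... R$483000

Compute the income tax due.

Mainline income levy:
  R$181000 × 14% = R$25340
  R$160000 × 19% = R$30400
  R$35000 × 29% = R$10150
  → R$65890

Tentative minimum tax:
  Base (reported book profit): R$483000
  Exemption: R$28000 − 25% × (R$483000 − R$473000) = R$28000 − R$2500 = R$25500
  Base: R$483000 − R$25500 = R$457500
  R$457500 × 23% = R$105225

R$105225 > R$65890, so the tentative minimum tax is the binding amount.

R$105225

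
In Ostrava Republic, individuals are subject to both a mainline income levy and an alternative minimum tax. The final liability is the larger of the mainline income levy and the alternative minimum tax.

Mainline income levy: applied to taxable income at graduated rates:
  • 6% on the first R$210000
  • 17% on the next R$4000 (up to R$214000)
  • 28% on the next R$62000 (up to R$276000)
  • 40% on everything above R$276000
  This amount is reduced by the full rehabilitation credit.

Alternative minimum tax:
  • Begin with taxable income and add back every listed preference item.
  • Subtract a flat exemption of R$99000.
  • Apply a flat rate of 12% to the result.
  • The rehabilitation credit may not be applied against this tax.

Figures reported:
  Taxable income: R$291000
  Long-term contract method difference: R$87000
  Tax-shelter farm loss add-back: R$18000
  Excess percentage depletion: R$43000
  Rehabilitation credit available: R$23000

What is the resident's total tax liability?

R$40800

Mainline income levy:
  R$210000 × 6% = R$12600
  R$4000 × 17% = R$680
  R$62000 × 28% = R$17360
  R$15000 × 40% = R$6000
  → R$36640
  Less rehabilitation credit R$23000 → R$13640

Alternative minimum tax:
  Adjusted income: R$291000 + R$87000 + R$18000 + R$43000 = R$439000
  Less exemption R$99000 → base R$340000
  R$340000 × 12% = R$40800

R$40800 > R$13640, so the alternative minimum tax is the binding amount.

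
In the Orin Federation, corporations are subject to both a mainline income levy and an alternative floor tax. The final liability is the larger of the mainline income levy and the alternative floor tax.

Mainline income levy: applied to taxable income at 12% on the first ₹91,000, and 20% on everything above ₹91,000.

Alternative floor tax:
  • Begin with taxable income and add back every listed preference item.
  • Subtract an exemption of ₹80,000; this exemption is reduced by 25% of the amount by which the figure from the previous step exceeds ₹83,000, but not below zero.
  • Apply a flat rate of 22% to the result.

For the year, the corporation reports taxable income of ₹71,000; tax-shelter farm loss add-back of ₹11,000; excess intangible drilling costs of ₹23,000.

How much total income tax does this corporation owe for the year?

₹8,520

Mainline income levy:
  ₹71,000 × 12% = ₹8,520

Alternative floor tax:
  Adjusted income: ₹71,000 + ₹11,000 + ₹23,000 = ₹105,000
  Exemption: ₹80,000 − 25% × (₹105,000 − ₹83,000) = ₹80,000 − ₹5,500 = ₹74,500
  Base: ₹105,000 − ₹74,500 = ₹30,500
  ₹30,500 × 22% = ₹6,710

₹8,520 > ₹6,710, so the mainline income levy governs.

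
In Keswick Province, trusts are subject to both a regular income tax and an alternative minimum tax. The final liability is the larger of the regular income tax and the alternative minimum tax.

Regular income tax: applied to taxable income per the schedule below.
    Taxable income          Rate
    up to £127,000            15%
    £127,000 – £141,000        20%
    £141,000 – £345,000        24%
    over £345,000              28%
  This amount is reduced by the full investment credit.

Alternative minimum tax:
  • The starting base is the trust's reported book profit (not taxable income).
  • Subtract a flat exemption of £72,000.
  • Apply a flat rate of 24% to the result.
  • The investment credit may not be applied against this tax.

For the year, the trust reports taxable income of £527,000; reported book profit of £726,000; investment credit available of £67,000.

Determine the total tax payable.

Regular income tax:
  £127,000 × 15% = £19,050
  £14,000 × 20% = £2,800
  £204,000 × 24% = £48,960
  £182,000 × 28% = £50,960
  → £121,770
  Less investment credit £67,000 → £54,770

Alternative minimum tax:
  Base (reported book profit): £726,000
  Less exemption £72,000 → base £654,000
  £654,000 × 24% = £156,960

£156,960 > £54,770, so the alternative minimum tax is the binding amount.

£156,960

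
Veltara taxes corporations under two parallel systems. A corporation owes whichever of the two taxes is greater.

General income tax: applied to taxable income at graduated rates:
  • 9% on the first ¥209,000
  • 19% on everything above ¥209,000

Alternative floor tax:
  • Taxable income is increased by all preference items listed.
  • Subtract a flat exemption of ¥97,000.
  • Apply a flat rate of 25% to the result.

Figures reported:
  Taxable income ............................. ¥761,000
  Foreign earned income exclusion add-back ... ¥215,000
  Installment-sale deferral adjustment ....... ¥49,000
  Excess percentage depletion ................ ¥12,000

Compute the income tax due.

General income tax:
  ¥209,000 × 9% = ¥18,810
  ¥552,000 × 19% = ¥104,880
  → ¥123,690

Alternative floor tax:
  Adjusted income: ¥761,000 + ¥215,000 + ¥49,000 + ¥12,000 = ¥1,037,000
  Less exemption ¥97,000 → base ¥940,000
  ¥940,000 × 25% = ¥235,000

¥235,000 > ¥123,690, so the alternative floor tax is the binding amount.

¥235,000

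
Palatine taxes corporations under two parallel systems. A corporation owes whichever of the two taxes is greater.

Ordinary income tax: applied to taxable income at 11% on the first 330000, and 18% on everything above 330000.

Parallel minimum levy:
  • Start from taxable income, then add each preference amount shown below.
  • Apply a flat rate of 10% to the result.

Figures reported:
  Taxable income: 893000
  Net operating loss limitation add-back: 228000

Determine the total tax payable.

Ordinary income tax:
  330000 × 11% = 36300
  563000 × 18% = 101340
  → 137640

Parallel minimum levy:
  Adjusted income: 893000 + 228000 = 1121000
  1121000 × 10% = 112100

137640 > 112100, so the ordinary income tax governs.

137640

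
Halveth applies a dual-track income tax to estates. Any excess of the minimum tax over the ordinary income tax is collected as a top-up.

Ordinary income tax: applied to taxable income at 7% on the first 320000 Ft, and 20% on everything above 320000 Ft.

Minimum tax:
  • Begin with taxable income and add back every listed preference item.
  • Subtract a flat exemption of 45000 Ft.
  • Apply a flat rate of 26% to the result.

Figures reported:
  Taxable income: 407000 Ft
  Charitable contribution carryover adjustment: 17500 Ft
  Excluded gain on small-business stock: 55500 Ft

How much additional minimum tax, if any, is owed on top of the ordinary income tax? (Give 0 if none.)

Ordinary income tax:
  320000 Ft × 7% = 22400 Ft
  87000 Ft × 20% = 17400 Ft
  → 39800 Ft

Minimum tax:
  Adjusted income: 407000 Ft + 17500 Ft + 55500 Ft = 480000 Ft
  Less exemption 45000 Ft → base 435000 Ft
  435000 Ft × 26% = 113100 Ft

Excess of minimum tax over ordinary income tax: 113100 Ft − 39800 Ft = 73300 Ft.

73300 Ft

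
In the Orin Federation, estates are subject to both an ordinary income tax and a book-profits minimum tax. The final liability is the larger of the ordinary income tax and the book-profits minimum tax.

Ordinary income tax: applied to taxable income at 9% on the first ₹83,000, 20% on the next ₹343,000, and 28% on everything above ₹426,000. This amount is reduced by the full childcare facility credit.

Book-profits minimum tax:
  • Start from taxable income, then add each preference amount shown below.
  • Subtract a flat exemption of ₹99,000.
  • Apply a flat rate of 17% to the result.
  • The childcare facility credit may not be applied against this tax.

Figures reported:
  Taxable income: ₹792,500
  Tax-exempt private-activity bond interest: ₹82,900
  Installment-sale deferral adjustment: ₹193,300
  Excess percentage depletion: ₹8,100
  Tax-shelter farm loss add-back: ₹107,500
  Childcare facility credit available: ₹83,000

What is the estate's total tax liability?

₹184,501

Book-profits minimum tax:
  Adjusted income: ₹792,500 + ₹82,900 + ₹193,300 + ₹8,100 + ₹107,500 = ₹1,184,300
  Less exemption ₹99,000 → base ₹1,085,300
  ₹1,085,300 × 17% = ₹184,501

Ordinary income tax:
  ₹83,000 × 9% = ₹7,470
  ₹343,000 × 20% = ₹68,600
  ₹366,500 × 28% = ₹102,620
  → ₹178,690
  Less childcare facility credit ₹83,000 → ₹95,690

₹184,501 > ₹95,690, so the book-profits minimum tax is the binding amount.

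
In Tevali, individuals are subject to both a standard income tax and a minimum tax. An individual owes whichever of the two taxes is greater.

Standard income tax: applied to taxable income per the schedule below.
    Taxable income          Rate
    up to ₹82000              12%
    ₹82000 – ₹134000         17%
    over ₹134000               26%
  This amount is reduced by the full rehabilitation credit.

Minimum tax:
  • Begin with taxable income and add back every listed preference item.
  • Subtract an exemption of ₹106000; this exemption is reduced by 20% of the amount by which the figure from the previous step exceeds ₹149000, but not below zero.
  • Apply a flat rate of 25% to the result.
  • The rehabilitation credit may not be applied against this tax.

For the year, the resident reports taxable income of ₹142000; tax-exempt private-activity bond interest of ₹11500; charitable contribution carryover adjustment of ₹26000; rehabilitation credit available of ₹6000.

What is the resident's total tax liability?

Standard income tax:
  ₹82000 × 12% = ₹9840
  ₹52000 × 17% = ₹8840
  ₹8000 × 26% = ₹2080
  → ₹20760
  Less rehabilitation credit ₹6000 → ₹14760

Minimum tax:
  Adjusted income: ₹142000 + ₹11500 + ₹26000 = ₹179500
  Exemption: ₹106000 − 20% × (₹179500 − ₹149000) = ₹106000 − ₹6100 = ₹99900
  Base: ₹179500 − ₹99900 = ₹79600
  ₹79600 × 25% = ₹19900

₹19900 > ₹14760, so the minimum tax is the binding amount.

₹19900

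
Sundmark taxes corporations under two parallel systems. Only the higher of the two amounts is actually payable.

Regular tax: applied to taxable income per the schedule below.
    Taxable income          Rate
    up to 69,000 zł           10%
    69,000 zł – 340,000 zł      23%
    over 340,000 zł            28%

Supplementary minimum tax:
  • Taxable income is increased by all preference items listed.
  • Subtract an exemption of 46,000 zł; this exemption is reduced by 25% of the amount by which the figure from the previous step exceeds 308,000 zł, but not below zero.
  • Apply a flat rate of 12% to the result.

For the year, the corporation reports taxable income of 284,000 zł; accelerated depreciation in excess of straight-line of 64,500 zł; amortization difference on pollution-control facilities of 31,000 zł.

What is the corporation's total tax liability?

Regular tax:
  69,000 zł × 10% = 6,900 zł
  215,000 zł × 23% = 49,450 zł
  → 56,350 zł

Supplementary minimum tax:
  Adjusted income: 284,000 zł + 64,500 zł + 31,000 zł = 379,500 zł
  Exemption: 46,000 zł − 25% × (379,500 zł − 308,000 zł) = 46,000 zł − 17,875 zł = 28,125 zł
  Base: 379,500 zł − 28,125 zł = 351,375 zł
  351,375 zł × 12% = 42,165 zł

56,350 zł > 42,165 zł, so the regular tax governs.

56,350 zł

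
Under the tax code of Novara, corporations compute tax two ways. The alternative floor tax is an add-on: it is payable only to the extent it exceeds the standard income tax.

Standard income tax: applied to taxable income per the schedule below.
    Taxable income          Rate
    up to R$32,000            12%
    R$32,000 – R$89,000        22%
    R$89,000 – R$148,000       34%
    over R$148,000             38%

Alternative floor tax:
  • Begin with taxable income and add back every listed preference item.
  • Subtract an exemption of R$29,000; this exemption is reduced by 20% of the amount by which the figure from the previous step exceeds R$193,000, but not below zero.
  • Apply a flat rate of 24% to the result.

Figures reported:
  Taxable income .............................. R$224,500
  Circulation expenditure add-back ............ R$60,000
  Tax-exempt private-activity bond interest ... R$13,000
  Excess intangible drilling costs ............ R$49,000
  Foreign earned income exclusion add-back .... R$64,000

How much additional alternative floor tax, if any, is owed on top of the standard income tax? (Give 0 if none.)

R$33,010

Standard income tax:
  R$32,000 × 12% = R$3,840
  R$57,000 × 22% = R$12,540
  R$59,000 × 34% = R$20,060
  R$76,500 × 38% = R$29,070
  → R$65,510

Alternative floor tax:
  Adjusted income: R$224,500 + R$60,000 + R$13,000 + R$49,000 + R$64,000 = R$410,500
  Exemption: 20% × (R$410,500 − R$193,000) = R$43,500 ≥ R$29,000, so the exemption is fully phased out
  Base: R$410,500 − R$0 = R$410,500
  R$410,500 × 24% = R$98,520

Excess of alternative floor tax over standard income tax: R$98,520 − R$65,510 = R$33,010.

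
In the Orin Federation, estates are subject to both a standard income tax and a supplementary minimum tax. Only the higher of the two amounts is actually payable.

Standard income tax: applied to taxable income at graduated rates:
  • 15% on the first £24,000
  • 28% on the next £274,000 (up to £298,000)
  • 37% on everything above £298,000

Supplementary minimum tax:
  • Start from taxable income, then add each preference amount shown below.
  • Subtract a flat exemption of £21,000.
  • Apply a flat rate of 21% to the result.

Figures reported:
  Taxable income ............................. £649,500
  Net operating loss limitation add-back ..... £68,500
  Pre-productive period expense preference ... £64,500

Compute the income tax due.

Standard income tax:
  £24,000 × 15% = £3,600
  £274,000 × 28% = £76,720
  £351,500 × 37% = £130,055
  → £210,375

Supplementary minimum tax:
  Adjusted income: £649,500 + £68,500 + £64,500 = £782,500
  Less exemption £21,000 → base £761,500
  £761,500 × 21% = £159,915

£210,375 > £159,915, so the standard income tax governs.

£210,375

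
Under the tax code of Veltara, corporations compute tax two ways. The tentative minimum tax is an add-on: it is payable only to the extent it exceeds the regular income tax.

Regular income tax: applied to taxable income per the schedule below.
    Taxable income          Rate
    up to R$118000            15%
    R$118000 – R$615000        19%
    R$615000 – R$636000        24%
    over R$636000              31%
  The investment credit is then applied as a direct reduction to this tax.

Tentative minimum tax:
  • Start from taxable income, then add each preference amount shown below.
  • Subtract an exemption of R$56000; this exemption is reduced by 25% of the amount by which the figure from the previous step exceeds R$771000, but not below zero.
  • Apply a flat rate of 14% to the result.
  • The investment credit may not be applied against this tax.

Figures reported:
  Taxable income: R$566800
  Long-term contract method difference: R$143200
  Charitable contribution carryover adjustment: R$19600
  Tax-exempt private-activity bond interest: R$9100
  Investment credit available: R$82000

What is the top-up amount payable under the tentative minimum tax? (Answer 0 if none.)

Tentative minimum tax:
  Adjusted income: R$566800 + R$143200 + R$19600 + R$9100 = R$738700
  Exemption: R$738700 ≤ R$771000, so full R$56000 applies
  Base: R$738700 − R$56000 = R$682700
  R$682700 × 14% = R$95578

Regular income tax:
  R$118000 × 15% = R$17700
  R$448800 × 19% = R$85272
  → R$102972
  Less investment credit R$82000 → R$20972

Excess of tentative minimum tax over regular income tax: R$95578 − R$20972 = R$74606.

R$74606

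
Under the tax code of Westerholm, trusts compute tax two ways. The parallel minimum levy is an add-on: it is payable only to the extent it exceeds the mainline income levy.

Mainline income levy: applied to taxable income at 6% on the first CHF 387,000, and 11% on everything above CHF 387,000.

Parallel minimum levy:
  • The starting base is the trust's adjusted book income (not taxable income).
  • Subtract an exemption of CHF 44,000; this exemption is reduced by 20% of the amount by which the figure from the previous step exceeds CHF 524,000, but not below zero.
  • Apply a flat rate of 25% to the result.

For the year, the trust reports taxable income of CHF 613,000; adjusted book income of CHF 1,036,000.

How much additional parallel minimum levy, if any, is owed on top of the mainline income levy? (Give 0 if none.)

Parallel minimum levy:
  Base (adjusted book income): CHF 1,036,000
  Exemption: 20% × (CHF 1,036,000 − CHF 524,000) = CHF 102,400 ≥ CHF 44,000, so the exemption is fully phased out
  Base: CHF 1,036,000 − CHF 0 = CHF 1,036,000
  CHF 1,036,000 × 25% = CHF 259,000

Mainline income levy:
  CHF 387,000 × 6% = CHF 23,220
  CHF 226,000 × 11% = CHF 24,860
  → CHF 48,080

Excess of parallel minimum levy over mainline income levy: CHF 259,000 − CHF 48,080 = CHF 210,920.

CHF 210,920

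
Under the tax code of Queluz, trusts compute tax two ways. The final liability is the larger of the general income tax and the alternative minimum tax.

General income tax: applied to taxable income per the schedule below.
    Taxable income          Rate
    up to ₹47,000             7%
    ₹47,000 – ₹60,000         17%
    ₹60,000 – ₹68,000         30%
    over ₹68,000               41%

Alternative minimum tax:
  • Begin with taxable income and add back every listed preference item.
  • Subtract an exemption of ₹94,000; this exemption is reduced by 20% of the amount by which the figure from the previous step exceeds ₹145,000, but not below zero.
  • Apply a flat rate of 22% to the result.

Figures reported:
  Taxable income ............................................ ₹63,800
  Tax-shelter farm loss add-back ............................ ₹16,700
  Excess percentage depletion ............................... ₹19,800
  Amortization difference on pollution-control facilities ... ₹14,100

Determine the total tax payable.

General income tax:
  ₹47,000 × 7% = ₹3,290
  ₹13,000 × 17% = ₹2,210
  ₹3,800 × 30% = ₹1,140
  → ₹6,640

Alternative minimum tax:
  Adjusted income: ₹63,800 + ₹16,700 + ₹19,800 + ₹14,100 = ₹114,400
  Exemption: ₹114,400 ≤ ₹145,000, so full ₹94,000 applies
  Base: ₹114,400 − ₹94,000 = ₹20,400
  ₹20,400 × 22% = ₹4,488

₹6,640 > ₹4,488, so the general income tax governs.

₹6,640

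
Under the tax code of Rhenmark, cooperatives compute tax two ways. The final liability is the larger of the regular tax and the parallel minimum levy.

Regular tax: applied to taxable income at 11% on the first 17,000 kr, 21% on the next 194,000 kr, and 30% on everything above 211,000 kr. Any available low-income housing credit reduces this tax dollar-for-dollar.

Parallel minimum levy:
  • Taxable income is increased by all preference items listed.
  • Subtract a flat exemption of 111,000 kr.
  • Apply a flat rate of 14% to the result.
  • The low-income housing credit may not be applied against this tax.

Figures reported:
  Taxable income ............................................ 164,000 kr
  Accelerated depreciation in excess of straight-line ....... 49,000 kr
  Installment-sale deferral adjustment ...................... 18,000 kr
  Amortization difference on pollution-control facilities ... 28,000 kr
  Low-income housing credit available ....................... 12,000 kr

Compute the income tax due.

20,740 kr

Parallel minimum levy:
  Adjusted income: 164,000 kr + 49,000 kr + 18,000 kr + 28,000 kr = 259,000 kr
  Less exemption 111,000 kr → base 148,000 kr
  148,000 kr × 14% = 20,720 kr

Regular tax:
  17,000 kr × 11% = 1,870 kr
  147,000 kr × 21% = 30,870 kr
  → 32,740 kr
  Less low-income housing credit 12,000 kr → 20,740 kr

20,740 kr > 20,720 kr, so the regular tax governs.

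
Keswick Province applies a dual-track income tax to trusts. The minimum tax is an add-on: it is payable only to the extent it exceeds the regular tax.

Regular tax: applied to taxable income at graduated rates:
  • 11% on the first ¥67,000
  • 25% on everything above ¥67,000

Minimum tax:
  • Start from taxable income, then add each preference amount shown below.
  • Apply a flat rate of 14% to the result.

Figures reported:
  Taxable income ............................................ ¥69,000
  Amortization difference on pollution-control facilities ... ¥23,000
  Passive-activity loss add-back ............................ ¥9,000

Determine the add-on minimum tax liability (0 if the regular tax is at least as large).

Minimum tax:
  Adjusted income: ¥69,000 + ¥23,000 + ¥9,000 = ¥101,000
  ¥101,000 × 14% = ¥14,140

Regular tax:
  ¥67,000 × 11% = ¥7,370
  ¥2,000 × 25% = ¥500
  → ¥7,870

Excess of minimum tax over regular tax: ¥14,140 − ¥7,870 = ¥6,270.

¥6,270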